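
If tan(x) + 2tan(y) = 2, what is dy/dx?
Apply d/dx to both sides, remembering that y depends on x. Each occurrence of y therefore brings in a y' = dy/dx via the chain rule.

With F(x, y) equal to the left-hand side minus the right, differentiate F term by term:
  d/dx[tan(x)] = tan(x)^2 + 1
  d/dx[2tan(y)] = 2·y'(tan(y)^2 + 1)
  d/dx[-2] = 0
Adding these up, d/dx[F] = 0 becomes
  (tan(x)^2 + 1) + (2tan(y)^2 + 2)·y' = 0,
so isolating y',
  dy/dx = -(tan(x)^2 + 1)/(2tan(y)^2 + 2) = -cos(y)^2/(2cos(x)^2)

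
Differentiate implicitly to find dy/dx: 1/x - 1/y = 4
Differentiate the relation implicitly: treat y = y(x) and apply the chain rule, so every y-derivative picks up a y' = dy/dx factor.

With everything moved to the left-hand side, differentiate term by term:
  d/dx[-1/y] = y'/y^2
  d/dx[1/x] = -1/x^2
  d/dx[-4] = 0

Separating the contributions that come from x directly and those that come through y:
  without y':      -1/x^2
  multiplying y':  y^(-2)

so (-1/x^2) + (y^(-2))·y' = 0, and therefore
  dy/dx = -(-1/x^2)/(y^(-2)) = y^2/x^2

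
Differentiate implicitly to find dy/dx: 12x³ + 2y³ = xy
Differentiate both sides with respect to x, treating y as y(x). By the chain rule, any term containing y contributes a factor of y' = dy/dx when we differentiate it.

Move every term to one side and write the relation as F(x, y) = 0. Term by term,
  d/dx[12x^3] = 36x^2
  d/dx[-xy] = -x·y' - y
  d/dx[2y^3] = 6y^2·y'

The pieces without y' make up ∂F/∂x and the coefficient of y' is ∂F/∂y:
  ∂F/∂x = 36x^2 - y,
  ∂F/∂y = -x + 6y^2.

Since d/dx[F] = ∂F/∂x + (∂F/∂y)·y' = 0, solve for y':
  (∂F/∂y)·y' = -∂F/∂x
  dy/dx = -(∂F/∂x)/(∂F/∂y) = -(36x^2 - y)/(-x + 6y^2) = (36x^2 - y)/(x - 6y^2)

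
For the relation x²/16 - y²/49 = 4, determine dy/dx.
Take d/dx of both sides. Since y is implicitly a function of x, the chain rule attaches a y' = dy/dx factor whenever we differentiate through y.

Set F(x, y) = (left side) − (right side), so the curve is F = 0. Differentiating each term of F:
  d/dx[x^2/16] = x/8
  d/dx[-y^2/49] = -2y·y'/49
  d/dx[-4] = 0

Collecting, the y'-free part is the partial derivative in x and the y' coefficient is the partial derivative in y:
  ∂F/∂x = x/8
  ∂F/∂y = -2y/49

so d/dx[F(x, y(x))] = ∂F/∂x + (∂F/∂y)·y' = 0. Rearranging,
  dy/dx = -(∂F/∂x)/(∂F/∂y) = -(x/8)/(-2y/49) = 49x/(16y)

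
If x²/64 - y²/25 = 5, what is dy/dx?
Differentiate the relation implicitly: treat y = y(x) and apply the chain rule, so every y-derivative picks up a y' = dy/dx factor.

With everything moved to the left-hand side, differentiate term by term:
  d/dx[x^2/64] = x/32
  d/dx[-y^2/25] = -2y·y'/25
  d/dx[-5] = 0

Separating the contributions that come from x directly and those that come through y:
  without y':      x/32
  multiplying y':  -2y/25

so (x/32) + (-2y/25)·y' = 0, and therefore
  dy/dx = -(x/32)/(-2y/25) = 25x/(64y)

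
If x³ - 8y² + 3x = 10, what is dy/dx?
Differentiate both sides with respect to x, treating y as y(x). By the chain rule, any term containing y contributes a factor of y' = dy/dx when we differentiate it.

Move every term to one side and write the relation as F(x, y) = 0. Term by term,
  d/dx[x^3] = 3x^2
  d/dx[3x] = 3
  d/dx[-8y^2] = -16y·y'
  d/dx[-10] = 0

The pieces without y' make up ∂F/∂x and the coefficient of y' is ∂F/∂y:
  ∂F/∂x = 3x^2 + 3,
  ∂F/∂y = -16y.

Since d/dx[F] = ∂F/∂x + (∂F/∂y)·y' = 0, solve for y':
  (∂F/∂y)·y' = -∂F/∂x
  dy/dx = -(∂F/∂x)/(∂F/∂y) = -(3x^2 + 3)/(-16y) = 3(x^2 + 1)/(16y)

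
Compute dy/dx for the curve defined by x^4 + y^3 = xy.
Take d/dx of both sides. Since y is implicitly a function of x, the chain rule attaches a y' = dy/dx factor whenever we differentiate through y.

Set F(x, y) = (left side) − (right side), so the curve is F = 0. Differentiating each term of F:
  d/dx[x^4] = 4x^3
  d/dx[-xy] = -x·y' - y
  d/dx[y^3] = 3y^2·y'

Collecting, the y'-free part is the partial derivative in x and the y' coefficient is the partial derivative in y:
  ∂F/∂x = 4x^3 - y
  ∂F/∂y = -x + 3y^2

so d/dx[F(x, y(x))] = ∂F/∂x + (∂F/∂y)·y' = 0. Rearranging,
  dy/dx = -(∂F/∂x)/(∂F/∂y) = -(4x^3 - y)/(-x + 3y^2) = (4x^3 - y)/(x - 3y^2)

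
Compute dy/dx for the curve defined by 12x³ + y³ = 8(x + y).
Differentiate both sides with respect to x, treating y as y(x). By the chain rule, any term containing y contributes a factor of y' = dy/dx when we differentiate it.

Move every term to one side and write the relation as F(x, y) = 0. Term by term,
  d/dx[12x^3] = 36x^2
  d/dx[-8x] = -8
  d/dx[y^3] = 3y^2·y'
  d/dx[-8y] = -8·y'

The pieces without y' make up ∂F/∂x and the coefficient of y' is ∂F/∂y:
  ∂F/∂x = 36x^2 - 8,
  ∂F/∂y = 3y^2 - 8.

Since d/dx[F] = ∂F/∂x + (∂F/∂y)·y' = 0, solve for y':
  (∂F/∂y)·y' = -∂F/∂x
  dy/dx = -(∂F/∂x)/(∂F/∂y) = -(36x^2 - 8)/(3y^2 - 8) = 4(2 - 9x^2)/(3y^2 - 8)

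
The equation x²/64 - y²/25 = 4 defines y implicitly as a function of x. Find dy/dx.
Differentiate both sides with respect to x, treating y as y(x). By the chain rule, any term containing y contributes a factor of y' = dy/dx when we differentiate it.

Move every term to one side and write the relation as F(x, y) = 0. Term by term,
  d/dx[x^2/64] = x/32
  d/dx[-y^2/25] = -2y·y'/25
  d/dx[-4] = 0

The pieces without y' make up ∂F/∂x and the coefficient of y' is ∂F/∂y:
  ∂F/∂x = x/32,
  ∂F/∂y = -2y/25.

Since d/dx[F] = ∂F/∂x + (∂F/∂y)·y' = 0, solve for y':
  (∂F/∂y)·y' = -∂F/∂x
  dy/dx = -(∂F/∂x)/(∂F/∂y) = -(x/32)/(-2y/25) = 25x/(64y)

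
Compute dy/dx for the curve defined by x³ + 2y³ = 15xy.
Differentiate the relation implicitly: treat y = y(x) and apply the chain rule, so every y-derivative picks up a y' = dy/dx factor.

With everything moved to the left-hand side, differentiate term by term:
  d/dx[x^3] = 3x^2
  d/dx[-15xy] = -15x·y' - 15y
  d/dx[2y^3] = 6y^2·y'

Separating the contributions that come from x directly and those that come through y:
  without y':      3x^2 - 15y
  multiplying y':  -15x + 6y^2

so (3x^2 - 15y) + (-15x + 6y^2)·y' = 0, and therefore
  dy/dx = -(3x^2 - 15y)/(-15x + 6y^2) = (x^2 - 5y)/(5x - 2y^2)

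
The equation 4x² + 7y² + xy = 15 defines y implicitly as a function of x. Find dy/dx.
Differentiate the relation implicitly: treat y = y(x) and apply the chain rule, so every y-derivative picks up a y' = dy/dx factor.

With everything moved to the left-hand side, differentiate term by term:
  d/dx[4x^2] = 8x
  d/dx[xy] = x·y' + y
  d/dx[7y^2] = 14y·y'
  d/dx[-15] = 0

Separating the contributions that come from x directly and those that come through y:
  without y':      8x + y
  multiplying y':  x + 14y

so (8x + y) + (x + 14y)·y' = 0, and therefore
  dy/dx = -(8x + y)/(x + 14y) = (-8x - y)/(x + 14y)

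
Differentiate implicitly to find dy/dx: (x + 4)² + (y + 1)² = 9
Take d/dx of both sides. Since y is implicitly a function of x, the chain rule attaches a y' = dy/dx factor whenever we differentiate through y.

Set F(x, y) = (left side) − (right side), so the curve is F = 0. Differentiating each term of F:
  d/dx[(x + 4)^2] = 2x + 8
  d/dx[(y + 1)^2] = 2·y'(y + 1)
  d/dx[-9] = 0

Collecting, the y'-free part is the partial derivative in x and the y' coefficient is the partial derivative in y:
  ∂F/∂x = 2x + 8
  ∂F/∂y = 2y + 2

so d/dx[F(x, y(x))] = ∂F/∂x + (∂F/∂y)·y' = 0. Rearranging,
  dy/dx = -(∂F/∂x)/(∂F/∂y) = -(2x + 8)/(2y + 2) = (-x - 4)/(y + 1)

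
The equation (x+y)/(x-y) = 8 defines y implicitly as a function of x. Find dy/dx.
Differentiate the relation implicitly: treat y = y(x) and apply the chain rule, so every y-derivative picks up a y' = dy/dx factor.

With everything moved to the left-hand side, differentiate term by term:
  d/dx[(x + y)/(x - y)] = (y' + 1)/(x - y) + (x + y)(y' - 1)/(x - y)^2
  d/dx[-8] = 0

Separating the contributions that come from x directly and those that come through y:
  without y':      1/(x - y) - (x + y)/(x - y)^2
  multiplying y':  1/(x - y) + (x + y)/(x - y)^2

so (1/(x - y) - (x + y)/(x - y)^2) + (1/(x - y) + (x + y)/(x - y)^2)·y' = 0, and therefore
  dy/dx = -(1/(x - y) - (x + y)/(x - y)^2)/(1/(x - y) + (x + y)/(x - y)^2)
        = -(-2y/(x - y)^2)/(2x/(x - y)^2) = y/x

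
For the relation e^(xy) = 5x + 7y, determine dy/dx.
Apply d/dx to both sides, remembering that y depends on x. Each occurrence of y therefore brings in a y' = dy/dx via the chain rule.

With F(x, y) equal to the left-hand side minus the right, differentiate F term by term:
  d/dx[-5x] = -5
  d/dx[-7y] = -7·y'
  d/dx[e^(xy)] = (x·y' + y)·e^(xy)
Adding these up, d/dx[F] = 0 becomes
  (y·e^(xy) - 5) + (x·e^(xy) - 7)·y' = 0,
so isolating y',
  dy/dx = -(y·e^(xy) - 5)/(x·e^(xy) - 7) = (-y·e^(xy) + 5)/(x·e^(xy) - 7)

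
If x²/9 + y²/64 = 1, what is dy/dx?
Differentiate both sides with respect to x, treating y as y(x). By the chain rule, any term containing y contributes a factor of y' = dy/dx when we differentiate it.

Move every term to one side and write the relation as F(x, y) = 0. Term by term,
  d/dx[x^2/9] = 2x/9
  d/dx[y^2/64] = y·y'/32
  d/dx[-1] = 0

The pieces without y' make up ∂F/∂x and the coefficient of y' is ∂F/∂y:
  ∂F/∂x = 2x/9,
  ∂F/∂y = y/32.

Since d/dx[F] = ∂F/∂x + (∂F/∂y)·y' = 0, solve for y':
  (∂F/∂y)·y' = -∂F/∂x
  dy/dx = -(∂F/∂x)/(∂F/∂y) = -(2x/9)/(y/32) = -64x/(9y)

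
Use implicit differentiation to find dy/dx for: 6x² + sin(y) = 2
Differentiate both sides with respect to x, treating y as y(x). By the chain rule, any term containing y contributes a factor of y' = dy/dx when we differentiate it.

Move every term to one side and write the relation as F(x, y) = 0. Term by term,
  d/dx[6x^2] = 12x
  d/dx[sin(y)] = y'·cos(y)
  d/dx[-2] = 0

The pieces without y' make up ∂F/∂x and the coefficient of y' is ∂F/∂y:
  ∂F/∂x = 12x,
  ∂F/∂y = cos(y).

Since d/dx[F] = ∂F/∂x + (∂F/∂y)·y' = 0, solve for y':
  (∂F/∂y)·y' = -∂F/∂x
  dy/dx = -(∂F/∂x)/(∂F/∂y) = -(12x)/(cos(y)) = -12x/cos(y)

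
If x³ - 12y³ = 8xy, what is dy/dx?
Differentiate both sides with respect to x, treating y as y(x). By the chain rule, any term containing y contributes a factor of y' = dy/dx when we differentiate it.

Move every term to one side and write the relation as F(x, y) = 0. Term by term,
  d/dx[x^3] = 3x^2
  d/dx[-8xy] = -8x·y' - 8y
  d/dx[-12y^3] = -36y^2·y'

The pieces without y' make up ∂F/∂x and the coefficient of y' is ∂F/∂y:
  ∂F/∂x = 3x^2 - 8y,
  ∂F/∂y = -8x - 36y^2.

Since d/dx[F] = ∂F/∂x + (∂F/∂y)·y' = 0, solve for y':
  (∂F/∂y)·y' = -∂F/∂x
  dy/dx = -(∂F/∂x)/(∂F/∂y) = -(3x^2 - 8y)/(-8x - 36y^2) = (3x^2 - 8y)/(4(2x + 9y^2))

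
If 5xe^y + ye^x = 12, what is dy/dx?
Differentiate both sides with respect to x, treating y as y(x). By the chain rule, any term containing y contributes a factor of y' = dy/dx when we differentiate it.

Move every term to one side and write the relation as F(x, y) = 0. Term by term,
  d/dx[5x·e^(y)] = 5x·y'·e^(y) + 5e^(y)
  d/dx[y·e^(x)] = y·e^(x) + y'·e^(x)
  d/dx[-12] = 0

The pieces without y' make up ∂F/∂x and the coefficient of y' is ∂F/∂y:
  ∂F/∂x = y·e^(x) + 5e^(y),
  ∂F/∂y = 5x·e^(y) + e^(x).

Since d/dx[F] = ∂F/∂x + (∂F/∂y)·y' = 0, solve for y':
  (∂F/∂y)·y' = -∂F/∂x
  dy/dx = -(∂F/∂x)/(∂F/∂y) = -(y·e^(x) + 5e^(y))/(5x·e^(y) + e^(x)) = (-y·e^(x) - 5e^(y))/(5x·e^(y) + e^(x))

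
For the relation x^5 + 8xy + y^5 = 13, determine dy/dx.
Apply d/dx to both sides, remembering that y depends on x. Each occurrence of y therefore brings in a y' = dy/dx via the chain rule.

With F(x, y) equal to the left-hand side minus the right, differentiate F term by term:
  d/dx[x^5] = 5x^4
  d/dx[8xy] = 8x·y' + 8y
  d/dx[y^5] = 5y^4·y'
  d/dx[-13] = 0
Adding these up, d/dx[F] = 0 becomes
  (5x^4 + 8y) + (8x + 5y^4)·y' = 0,
so isolating y',
  dy/dx = -(5x^4 + 8y)/(8x + 5y^4) = (-5x^4 - 8y)/(8x + 5y^4)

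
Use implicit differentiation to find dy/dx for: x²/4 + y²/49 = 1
Differentiate the relation implicitly: treat y = y(x) and apply the chain rule, so every y-derivative picks up a y' = dy/dx factor.

With everything moved to the left-hand side, differentiate term by term:
  d/dx[x^2/4] = x/2
  d/dx[y^2/49] = 2y·y'/49
  d/dx[-1] = 0

Separating the contributions that come from x directly and those that come through y:
  without y':      x/2
  multiplying y':  2y/49

so (x/2) + (2y/49)·y' = 0, and therefore
  dy/dx = -(x/2)/(2y/49) = -49x/(4y)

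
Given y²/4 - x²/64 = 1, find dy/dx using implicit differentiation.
Differentiate both sides with respect to x, treating y as y(x). By the chain rule, any term containing y contributes a factor of y' = dy/dx when we differentiate it.

Move every term to one side and write the relation as F(x, y) = 0. Term by term,
  d/dx[-x^2/64] = -x/32
  d/dx[y^2/4] = y·y'/2
  d/dx[-1] = 0

The pieces without y' make up ∂F/∂x and the coefficient of y' is ∂F/∂y:
  ∂F/∂x = -x/32,
  ∂F/∂y = y/2.

Since d/dx[F] = ∂F/∂x + (∂F/∂y)·y' = 0, solve for y':
  (∂F/∂y)·y' = -∂F/∂x
  dy/dx = -(∂F/∂x)/(∂F/∂y) = -(-x/32)/(y/2) = x/(16y)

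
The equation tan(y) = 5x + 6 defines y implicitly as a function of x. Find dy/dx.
Differentiate the relation implicitly: treat y = y(x) and apply the chain rule, so every y-derivative picks up a y' = dy/dx factor.

With everything moved to the left-hand side, differentiate term by term:
  d/dx[-5x] = -5
  d/dx[tan(y)] = y'(tan(y)^2 + 1)
  d/dx[-6] = 0

Separating the contributions that come from x directly and those that come through y:
  without y':      -5
  multiplying y':  tan(y)^2 + 1

so (-5) + (tan(y)^2 + 1)·y' = 0, and therefore
  dy/dx = -(-5)/(tan(y)^2 + 1) = 5cos(y)^2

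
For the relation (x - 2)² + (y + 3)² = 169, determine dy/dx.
Apply d/dx to both sides, remembering that y depends on x. Each occurrence of y therefore brings in a y' = dy/dx via the chain rule.

With F(x, y) equal to the left-hand side minus the right, differentiate F term by term:
  d/dx[(x - 2)^2] = 2x - 4
  d/dx[(y + 3)^2] = 2·y'(y + 3)
  d/dx[-169] = 0
Adding these up, d/dx[F] = 0 becomes
  (2x - 4) + (2y + 6)·y' = 0,
so isolating y',
  dy/dx = -(2x - 4)/(2y + 6) = (2 - x)/(y + 3)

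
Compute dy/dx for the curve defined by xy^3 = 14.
Apply d/dx to both sides, remembering that y depends on x. Each occurrence of y therefore brings in a y' = dy/dx via the chain rule.

With F(x, y) equal to the left-hand side minus the right, differentiate F term by term:
  d/dx[xy^3] = 3xy^2·y' + y^3
  d/dx[-14] = 0
Adding these up, d/dx[F] = 0 becomes
  (y^3) + (3xy^2)·y' = 0,
so isolating y',
  dy/dx = -(y^3)/(3xy^2) = -y/(3x)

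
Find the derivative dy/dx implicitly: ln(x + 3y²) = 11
Take d/dx of both sides. Since y is implicitly a function of x, the chain rule attaches a y' = dy/dx factor whenever we differentiate through y.

Set F(x, y) = (left side) − (right side), so the curve is F = 0. Differentiating each term of F:
  d/dx[ln(x + 3y^2)] = (6y·y' + 1)/(x + 3y^2)
  d/dx[-11] = 0

Collecting, the y'-free part is the partial derivative in x and the y' coefficient is the partial derivative in y:
  ∂F/∂x = 1/(x + 3y^2)
  ∂F/∂y = 6y/(x + 3y^2)

so d/dx[F(x, y(x))] = ∂F/∂x + (∂F/∂y)·y' = 0. Rearranging,
  dy/dx = -(∂F/∂x)/(∂F/∂y) = -(1/(x + 3y^2))/(6y/(x + 3y^2)) = -1/(6y)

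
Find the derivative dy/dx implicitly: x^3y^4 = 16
Differentiate the relation implicitly: treat y = y(x) and apply the chain rule, so every y-derivative picks up a y' = dy/dx factor.

With everything moved to the left-hand side, differentiate term by term:
  d/dx[x^3y^4] = 4x^3y^3·y' + 3x^2y^4
  d/dx[-16] = 0

Separating the contributions that come from x directly and those that come through y:
  without y':      3x^2y^4
  multiplying y':  4x^3y^3

so (3x^2y^4) + (4x^3y^3)·y' = 0, and therefore
  dy/dx = -(3x^2y^4)/(4x^3y^3) = -3y/(4x)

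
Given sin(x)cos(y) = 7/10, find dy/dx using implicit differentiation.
Differentiate the relation implicitly: treat y = y(x) and apply the chain rule, so every y-derivative picks up a y' = dy/dx factor.

With everything moved to the left-hand side, differentiate term by term:
  d/dx[sin(x)·cos(y)] = -y'·sin(x)·sin(y) + cos(x)·cos(y)
  d/dx[-7/10] = 0

Separating the contributions that come from x directly and those that come through y:
  without y':      cos(x)·cos(y)
  multiplying y':  -sin(x)·sin(y)

so (cos(x)·cos(y)) + (-sin(x)·sin(y))·y' = 0, and therefore
  dy/dx = -(cos(x)·cos(y))/(-sin(x)·sin(y)) = 1/(tan(x)·tan(y))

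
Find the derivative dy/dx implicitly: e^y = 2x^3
Take d/dx of both sides. Since y is implicitly a function of x, the chain rule attaches a y' = dy/dx factor whenever we differentiate through y.

Set F(x, y) = (left side) − (right side), so the curve is F = 0. Differentiating each term of F:
  d/dx[-2x^3] = -6x^2
  d/dx[e^(y)] = y'·e^(y)

Collecting, the y'-free part is the partial derivative in x and the y' coefficient is the partial derivative in y:
  ∂F/∂x = -6x^2
  ∂F/∂y = e^(y)

so d/dx[F(x, y(x))] = ∂F/∂x + (∂F/∂y)·y' = 0. Rearranging,
  dy/dx = -(∂F/∂x)/(∂F/∂y) = -(-6x^2)/(e^(y)) = 6x^2e^(-y)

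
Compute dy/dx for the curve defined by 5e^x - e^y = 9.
Take d/dx of both sides. Since y is implicitly a function of x, the chain rule attaches a y' = dy/dx factor whenever we differentiate through y.

Set F(x, y) = (left side) − (right side), so the curve is F = 0. Differentiating each term of F:
  d/dx[5e^(x)] = 5e^(x)
  d/dx[-e^(y)] = -y'·e^(y)
  d/dx[-9] = 0

Collecting, the y'-free part is the partial derivative in x and the y' coefficient is the partial derivative in y:
  ∂F/∂x = 5e^(x)
  ∂F/∂y = -e^(y)

so d/dx[F(x, y(x))] = ∂F/∂x + (∂F/∂y)·y' = 0. Rearranging,
  dy/dx = -(∂F/∂x)/(∂F/∂y) = -(5e^(x))/(-e^(y)) = 5e^(x - y)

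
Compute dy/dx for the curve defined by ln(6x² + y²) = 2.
Differentiate both sides with respect to x, treating y as y(x). By the chain rule, any term containing y contributes a factor of y' = dy/dx when we differentiate it.

Move every term to one side and write the relation as F(x, y) = 0. Term by term,
  d/dx[ln(6x^2 + y^2)] = (12x + 2y·y')/(6x^2 + y^2)
  d/dx[-2] = 0

The pieces without y' make up ∂F/∂x and the coefficient of y' is ∂F/∂y:
  ∂F/∂x = 12x/(6x^2 + y^2),
  ∂F/∂y = 2y/(6x^2 + y^2).

Since d/dx[F] = ∂F/∂x + (∂F/∂y)·y' = 0, solve for y':
  (∂F/∂y)·y' = -∂F/∂x
  dy/dx = -(∂F/∂x)/(∂F/∂y) = -(12x/(6x^2 + y^2))/(2y/(6x^2 + y^2)) = -6x/y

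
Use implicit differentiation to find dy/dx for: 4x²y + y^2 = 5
Take d/dx of both sides. Since y is implicitly a function of x, the chain rule attaches a y' = dy/dx factor whenever we differentiate through y.

Set F(x, y) = (left side) − (right side), so the curve is F = 0. Differentiating each term of F:
  d/dx[4x^2y] = 4x^2·y' + 8xy
  d/dx[y^2] = 2y·y'
  d/dx[-5] = 0

Collecting, the y'-free part is the partial derivative in x and the y' coefficient is the partial derivative in y:
  ∂F/∂x = 8xy
  ∂F/∂y = 4x^2 + 2y

so d/dx[F(x, y(x))] = ∂F/∂x + (∂F/∂y)·y' = 0. Rearranging,
  dy/dx = -(∂F/∂x)/(∂F/∂y) = -(8xy)/(4x^2 + 2y) = -4xy/(2x^2 + y)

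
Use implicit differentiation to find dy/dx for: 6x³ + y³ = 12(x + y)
Apply d/dx to both sides, remembering that y depends on x. Each occurrence of y therefore brings in a y' = dy/dx via the chain rule.

With F(x, y) equal to the left-hand side minus the right, differentiate F term by term:
  d/dx[6x^3] = 18x^2
  d/dx[-12x] = -12
  d/dx[y^3] = 3y^2·y'
  d/dx[-12y] = -12·y'
Adding these up, d/dx[F] = 0 becomes
  (18x^2 - 12) + (3y^2 - 12)·y' = 0,
so isolating y',
  dy/dx = -(18x^2 - 12)/(3y^2 - 12) = 2(2 - 3x^2)/(y^2 - 4)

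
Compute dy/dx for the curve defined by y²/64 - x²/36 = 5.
Apply d/dx to both sides, remembering that y depends on x. Each occurrence of y therefore brings in a y' = dy/dx via the chain rule.

With F(x, y) equal to the left-hand side minus the right, differentiate F term by term:
  d/dx[-x^2/36] = -x/18
  d/dx[y^2/64] = y·y'/32
  d/dx[-5] = 0
Adding these up, d/dx[F] = 0 becomes
  (-x/18) + (y/32)·y' = 0,
so isolating y',
  dy/dx = -(-x/18)/(y/32) = 16x/(9y)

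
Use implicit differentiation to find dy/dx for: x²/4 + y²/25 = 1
Apply d/dx to both sides, remembering that y depends on x. Each occurrence of y therefore brings in a y' = dy/dx via the chain rule.

With F(x, y) equal to the left-hand side minus the right, differentiate F term by term:
  d/dx[x^2/4] = x/2
  d/dx[y^2/25] = 2y·y'/25
  d/dx[-1] = 0
Adding these up, d/dx[F] = 0 becomes
  (x/2) + (2y/25)·y' = 0,
so isolating y',
  dy/dx = -(x/2)/(2y/25) = -25x/(4y)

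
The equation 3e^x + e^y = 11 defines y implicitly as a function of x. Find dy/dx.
Take d/dx of both sides. Since y is implicitly a function of x, the chain rule attaches a y' = dy/dx factor whenever we differentiate through y.

Set F(x, y) = (left side) − (right side), so the curve is F = 0. Differentiating each term of F:
  d/dx[3e^(x)] = 3e^(x)
  d/dx[e^(y)] = y'·e^(y)
  d/dx[-11] = 0

Collecting, the y'-free part is the partial derivative in x and the y' coefficient is the partial derivative in y:
  ∂F/∂x = 3e^(x)
  ∂F/∂y = e^(y)

so d/dx[F(x, y(x))] = ∂F/∂x + (∂F/∂y)·y' = 0. Rearranging,
  dy/dx = -(∂F/∂x)/(∂F/∂y) = -(3e^(x))/(e^(y)) = -3e^(x - y)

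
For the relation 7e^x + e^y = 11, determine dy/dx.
Apply d/dx to both sides, remembering that y depends on x. Each occurrence of y therefore brings in a y' = dy/dx via the chain rule.

With F(x, y) equal to the left-hand side minus the right, differentiate F term by term:
  d/dx[7e^(x)] = 7e^(x)
  d/dx[e^(y)] = y'·e^(y)
  d/dx[-11] = 0
Adding these up, d/dx[F] = 0 becomes
  (7e^(x)) + (e^(y))·y' = 0,
so isolating y',
  dy/dx = -(7e^(x))/(e^(y)) = -7e^(x - y)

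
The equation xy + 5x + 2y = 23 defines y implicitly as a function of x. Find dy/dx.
Differentiate both sides with respect to x, treating y as y(x). By the chain rule, any term containing y contributes a factor of y' = dy/dx when we differentiate it.

Move every term to one side and write the relation as F(x, y) = 0. Term by term,
  d/dx[xy] = x·y' + y
  d/dx[5x] = 5
  d/dx[2y] = 2·y'
  d/dx[-23] = 0

The pieces without y' make up ∂F/∂x and the coefficient of y' is ∂F/∂y:
  ∂F/∂x = y + 5,
  ∂F/∂y = x + 2.

Since d/dx[F] = ∂F/∂x + (∂F/∂y)·y' = 0, solve for y':
  (∂F/∂y)·y' = -∂F/∂x
  dy/dx = -(∂F/∂x)/(∂F/∂y) = -(y + 5)/(x + 2) = (-y - 5)/(x + 2)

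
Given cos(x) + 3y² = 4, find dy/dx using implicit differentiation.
Differentiate both sides with respect to x, treating y as y(x). By the chain rule, any term containing y contributes a factor of y' = dy/dx when we differentiate it.

Move every term to one side and write the relation as F(x, y) = 0. Term by term,
  d/dx[3y^2] = 6y·y'
  d/dx[cos(x)] = -sin(x)
  d/dx[-4] = 0

The pieces without y' make up ∂F/∂x and the coefficient of y' is ∂F/∂y:
  ∂F/∂x = -sin(x),
  ∂F/∂y = 6y.

Since d/dx[F] = ∂F/∂x + (∂F/∂y)·y' = 0, solve for y':
  (∂F/∂y)·y' = -∂F/∂x
  dy/dx = -(∂F/∂x)/(∂F/∂y) = -(-sin(x))/(6y) = sin(x)/(6y)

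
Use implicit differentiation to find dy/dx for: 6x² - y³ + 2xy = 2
Apply d/dx to both sides, remembering that y depends on x. Each occurrence of y therefore brings in a y' = dy/dx via the chain rule.

With F(x, y) equal to the left-hand side minus the right, differentiate F term by term:
  d/dx[6x^2] = 12x
  d/dx[2xy] = 2x·y' + 2y
  d/dx[-y^3] = -3y^2·y'
  d/dx[-2] = 0
Adding these up, d/dx[F] = 0 becomes
  (12x + 2y) + (2x - 3y^2)·y' = 0,
so isolating y',
  dy/dx = -(12x + 2y)/(2x - 3y^2) = 2(-6x - y)/(2x - 3y^2)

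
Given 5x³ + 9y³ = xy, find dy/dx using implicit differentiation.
Take d/dx of both sides. Since y is implicitly a function of x, the chain rule attaches a y' = dy/dx factor whenever we differentiate through y.

Set F(x, y) = (left side) − (right side), so the curve is F = 0. Differentiating each term of F:
  d/dx[5x^3] = 15x^2
  d/dx[-xy] = -x·y' - y
  d/dx[9y^3] = 27y^2·y'

Collecting, the y'-free part is the partial derivative in x and the y' coefficient is the partial derivative in y:
  ∂F/∂x = 15x^2 - y
  ∂F/∂y = -x + 27y^2

so d/dx[F(x, y(x))] = ∂F/∂x + (∂F/∂y)·y' = 0. Rearranging,
  dy/dx = -(∂F/∂x)/(∂F/∂y) = -(15x^2 - y)/(-x + 27y^2) = (15x^2 - y)/(x - 27y^2)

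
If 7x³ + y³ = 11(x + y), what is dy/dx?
Apply d/dx to both sides, remembering that y depends on x. Each occurrence of y therefore brings in a y' = dy/dx via the chain rule.

With F(x, y) equal to the left-hand side minus the right, differentiate F term by term:
  d/dx[7x^3] = 21x^2
  d/dx[-11x] = -11
  d/dx[y^3] = 3y^2·y'
  d/dx[-11y] = -11·y'
Adding these up, d/dx[F] = 0 becomes
  (21x^2 - 11) + (3y^2 - 11)·y' = 0,
so isolating y',
  dy/dx = -(21x^2 - 11)/(3y^2 - 11) = (11 - 21x^2)/(3y^2 - 11)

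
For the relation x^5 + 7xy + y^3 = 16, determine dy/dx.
Differentiate both sides with respect to x, treating y as y(x). By the chain rule, any term containing y contributes a factor of y' = dy/dx when we differentiate it.

Move every term to one side and write the relation as F(x, y) = 0. Term by term,
  d/dx[x^5] = 5x^4
  d/dx[7xy] = 7x·y' + 7y
  d/dx[y^3] = 3y^2·y'
  d/dx[-16] = 0

The pieces without y' make up ∂F/∂x and the coefficient of y' is ∂F/∂y:
  ∂F/∂x = 5x^4 + 7y,
  ∂F/∂y = 7x + 3y^2.

Since d/dx[F] = ∂F/∂x + (∂F/∂y)·y' = 0, solve for y':
  (∂F/∂y)·y' = -∂F/∂x
  dy/dx = -(∂F/∂x)/(∂F/∂y) = -(5x^4 + 7y)/(7x + 3y^2) = (-5x^4 - 7y)/(7x + 3y^2)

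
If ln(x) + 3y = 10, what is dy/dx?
Take d/dx of both sides. Since y is implicitly a function of x, the chain rule attaches a y' = dy/dx factor whenever we differentiate through y.

Set F(x, y) = (left side) − (right side), so the curve is F = 0. Differentiating each term of F:
  d/dx[3y] = 3·y'
  d/dx[ln(x)] = 1/x
  d/dx[-10] = 0

Collecting, the y'-free part is the partial derivative in x and the y' coefficient is the partial derivative in y:
  ∂F/∂x = 1/x
  ∂F/∂y = 3

so d/dx[F(x, y(x))] = ∂F/∂x + (∂F/∂y)·y' = 0. Rearranging,
  dy/dx = -(∂F/∂x)/(∂F/∂y) = -(1/x)/(3) = -1/(3x)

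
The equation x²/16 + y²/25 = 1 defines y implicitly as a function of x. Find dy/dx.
Take d/dx of both sides. Since y is implicitly a function of x, the chain rule attaches a y' = dy/dx factor whenever we differentiate through y.

Set F(x, y) = (left side) − (right side), so the curve is F = 0. Differentiating each term of F:
  d/dx[x^2/16] = x/8
  d/dx[y^2/25] = 2y·y'/25
  d/dx[-1] = 0

Collecting, the y'-free part is the partial derivative in x and the y' coefficient is the partial derivative in y:
  ∂F/∂x = x/8
  ∂F/∂y = 2y/25

so d/dx[F(x, y(x))] = ∂F/∂x + (∂F/∂y)·y' = 0. Rearranging,
  dy/dx = -(∂F/∂x)/(∂F/∂y) = -(x/8)/(2y/25) = -25x/(16y)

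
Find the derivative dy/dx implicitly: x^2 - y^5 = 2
Differentiate both sides with respect to x, treating y as y(x). By the chain rule, any term containing y contributes a factor of y' = dy/dx when we differentiate it.

Move every term to one side and write the relation as F(x, y) = 0. Term by term,
  d/dx[x^2] = 2x
  d/dx[-y^5] = -5y^4·y'
  d/dx[-2] = 0

The pieces without y' make up ∂F/∂x and the coefficient of y' is ∂F/∂y:
  ∂F/∂x = 2x,
  ∂F/∂y = -5y^4.

Since d/dx[F] = ∂F/∂x + (∂F/∂y)·y' = 0, solve for y':
  (∂F/∂y)·y' = -∂F/∂x
  dy/dx = -(∂F/∂x)/(∂F/∂y) = -(2x)/(-5y^4) = 2x/(5y^4)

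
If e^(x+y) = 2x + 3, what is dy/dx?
Differentiate the relation implicitly: treat y = y(x) and apply the chain rule, so every y-derivative picks up a y' = dy/dx factor.

With everything moved to the left-hand side, differentiate term by term:
  d/dx[-2x] = -2
  d/dx[e^(x + y)] = (y' + 1)·e^(x + y)
  d/dx[-3] = 0

Separating the contributions that come from x directly and those that come through y:
  without y':      e^(x + y) - 2
  multiplying y':  e^(x + y)

so (e^(x + y) - 2) + (e^(x + y))·y' = 0, and therefore
  dy/dx = -(e^(x + y) - 2)/(e^(x + y)) = 2e^(-x - y) - 1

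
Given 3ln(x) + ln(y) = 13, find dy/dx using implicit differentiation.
Differentiate the relation implicitly: treat y = y(x) and apply the chain rule, so every y-derivative picks up a y' = dy/dx factor.

With everything moved to the left-hand side, differentiate term by term:
  d/dx[3ln(x)] = 3/x
  d/dx[ln(y)] = y'/y
  d/dx[-13] = 0

Separating the contributions that come from x directly and those that come through y:
  without y':      3/x
  multiplying y':  1/y

so (3/x) + (1/y)·y' = 0, and therefore
  dy/dx = -(3/x)/(1/y) = -3y/x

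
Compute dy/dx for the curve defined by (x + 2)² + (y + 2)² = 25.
Apply d/dx to both sides, remembering that y depends on x. Each occurrence of y therefore brings in a y' = dy/dx via the chain rule.

With F(x, y) equal to the left-hand side minus the right, differentiate F term by term:
  d/dx[(x + 2)^2] = 2x + 4
  d/dx[(y + 2)^2] = 2·y'(y + 2)
  d/dx[-25] = 0
Adding these up, d/dx[F] = 0 becomes
  (2x + 4) + (2y + 4)·y' = 0,
so isolating y',
  dy/dx = -(2x + 4)/(2y + 4) = (-x - 2)/(y + 2)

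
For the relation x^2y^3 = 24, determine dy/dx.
Differentiate both sides with respect to x, treating y as y(x). By the chain rule, any term containing y contributes a factor of y' = dy/dx when we differentiate it.

Move every term to one side and write the relation as F(x, y) = 0. Term by term,
  d/dx[x^2y^3] = 3x^2y^2·y' + 2xy^3
  d/dx[-24] = 0

The pieces without y' make up ∂F/∂x and the coefficient of y' is ∂F/∂y:
  ∂F/∂x = 2xy^3,
  ∂F/∂y = 3x^2y^2.

Since d/dx[F] = ∂F/∂x + (∂F/∂y)·y' = 0, solve for y':
  (∂F/∂y)·y' = -∂F/∂x
  dy/dx = -(∂F/∂x)/(∂F/∂y) = -(2xy^3)/(3x^2y^2) = -2y/(3x)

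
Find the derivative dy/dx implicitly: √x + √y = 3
Differentiate the relation implicitly: treat y = y(x) and apply the chain rule, so every y-derivative picks up a y' = dy/dx factor.

With everything moved to the left-hand side, differentiate term by term:
  d/dx[√(x)] = 1/(2√(x))
  d/dx[√(y)] = y'/(2√(y))
  d/dx[-3] = 0

Separating the contributions that come from x directly and those that come through y:
  without y':      1/(2√(x))
  multiplying y':  1/(2√(y))

so (1/(2√(x))) + (1/(2√(y)))·y' = 0, and therefore
  dy/dx = -(1/(2√(x)))/(1/(2√(y))) = -√(y)/√(x)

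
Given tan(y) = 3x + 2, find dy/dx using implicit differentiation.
Take d/dx of both sides. Since y is implicitly a function of x, the chain rule attaches a y' = dy/dx factor whenever we differentiate through y.

Set F(x, y) = (left side) − (right side), so the curve is F = 0. Differentiating each term of F:
  d/dx[-3x] = -3
  d/dx[tan(y)] = y'(tan(y)^2 + 1)
  d/dx[-2] = 0

Collecting, the y'-free part is the partial derivative in x and the y' coefficient is the partial derivative in y:
  ∂F/∂x = -3
  ∂F/∂y = tan(y)^2 + 1

so d/dx[F(x, y(x))] = ∂F/∂x + (∂F/∂y)·y' = 0. Rearranging,
  dy/dx = -(∂F/∂x)/(∂F/∂y) = -(-3)/(tan(y)^2 + 1) = 3cos(y)^2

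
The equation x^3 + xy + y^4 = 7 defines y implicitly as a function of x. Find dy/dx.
Apply d/dx to both sides, remembering that y depends on x. Each occurrence of y therefore brings in a y' = dy/dx via the chain rule.

With F(x, y) equal to the left-hand side minus the right, differentiate F term by term:
  d/dx[x^3] = 3x^2
  d/dx[xy] = x·y' + y
  d/dx[y^4] = 4y^3·y'
  d/dx[-7] = 0
Adding these up, d/dx[F] = 0 becomes
  (3x^2 + y) + (x + 4y^3)·y' = 0,
so isolating y',
  dy/dx = -(3x^2 + y)/(x + 4y^3) = (-3x^2 - y)/(x + 4y^3)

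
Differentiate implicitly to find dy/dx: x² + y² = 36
Apply d/dx to both sides, remembering that y depends on x. Each occurrence of y therefore brings in a y' = dy/dx via the chain rule.

With F(x, y) equal to the left-hand side minus the right, differentiate F term by term:
  d/dx[x^2] = 2x
  d/dx[y^2] = 2y·y'
  d/dx[-36] = 0
Adding these up, d/dx[F] = 0 becomes
  (2x) + (2y)·y' = 0,
so isolating y',
  dy/dx = -(2x)/(2y) = -x/y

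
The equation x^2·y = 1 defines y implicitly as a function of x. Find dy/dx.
Apply d/dx to both sides, remembering that y depends on x. Each occurrence of y therefore brings in a y' = dy/dx via the chain rule.

With F(x, y) equal to the left-hand side minus the right, differentiate F term by term:
  d/dx[x^2y] = x^2·y' + 2xy
  d/dx[-1] = 0
Adding these up, d/dx[F] = 0 becomes
  (2xy) + (x^2)·y' = 0,
so isolating y',
  dy/dx = -(2xy)/(x^2) = -2y/x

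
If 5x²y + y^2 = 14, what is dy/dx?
Differentiate the relation implicitly: treat y = y(x) and apply the chain rule, so every y-derivative picks up a y' = dy/dx factor.

With everything moved to the left-hand side, differentiate term by term:
  d/dx[5x^2y] = 5x^2·y' + 10xy
  d/dx[y^2] = 2y·y'
  d/dx[-14] = 0

Separating the contributions that come from x directly and those that come through y:
  without y':      10xy
  multiplying y':  5x^2 + 2y

so (10xy) + (5x^2 + 2y)·y' = 0, and therefore
  dy/dx = -(10xy)/(5x^2 + 2y) = -10xy/(5x^2 + 2y)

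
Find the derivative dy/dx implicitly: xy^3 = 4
Differentiate the relation implicitly: treat y = y(x) and apply the chain rule, so every y-derivative picks up a y' = dy/dx factor.

With everything moved to the left-hand side, differentiate term by term:
  d/dx[xy^3] = 3xy^2·y' + y^3
  d/dx[-4] = 0

Separating the contributions that come from x directly and those that come through y:
  without y':      y^3
  multiplying y':  3xy^2

so (y^3) + (3xy^2)·y' = 0, and therefore
  dy/dx = -(y^3)/(3xy^2) = -y/(3x)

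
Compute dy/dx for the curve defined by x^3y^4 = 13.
Apply d/dx to both sides, remembering that y depends on x. Each occurrence of y therefore brings in a y' = dy/dx via the chain rule.

With F(x, y) equal to the left-hand side minus the right, differentiate F term by term:
  d/dx[x^3y^4] = 4x^3y^3·y' + 3x^2y^4
  d/dx[-13] = 0
Adding these up, d/dx[F] = 0 becomes
  (3x^2y^4) + (4x^3y^3)·y' = 0,
so isolating y',
  dy/dx = -(3x^2y^4)/(4x^3y^3) = -3y/(4x)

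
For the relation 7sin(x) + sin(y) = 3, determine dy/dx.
Apply d/dx to both sides, remembering that y depends on x. Each occurrence of y therefore brings in a y' = dy/dx via the chain rule.

With F(x, y) equal to the left-hand side minus the right, differentiate F term by term:
  d/dx[7sin(x)] = 7cos(x)
  d/dx[sin(y)] = y'·cos(y)
  d/dx[-3] = 0
Adding these up, d/dx[F] = 0 becomes
  (7cos(x)) + (cos(y))·y' = 0,
so isolating y',
  dy/dx = -(7cos(x))/(cos(y)) = -7cos(x)/cos(y)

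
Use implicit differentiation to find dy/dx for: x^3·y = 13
Differentiate both sides with respect to x, treating y as y(x). By the chain rule, any term containing y contributes a factor of y' = dy/dx when we differentiate it.

Move every term to one side and write the relation as F(x, y) = 0. Term by term,
  d/dx[x^3y] = x^3·y' + 3x^2y
  d/dx[-13] = 0

The pieces without y' make up ∂F/∂x and the coefficient of y' is ∂F/∂y:
  ∂F/∂x = 3x^2y,
  ∂F/∂y = x^3.

Since d/dx[F] = ∂F/∂x + (∂F/∂y)·y' = 0, solve for y':
  (∂F/∂y)·y' = -∂F/∂x
  dy/dx = -(∂F/∂x)/(∂F/∂y) = -(3x^2y)/(x^3) = -3y/x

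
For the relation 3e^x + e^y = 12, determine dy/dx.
Apply d/dx to both sides, remembering that y depends on x. Each occurrence of y therefore brings in a y' = dy/dx via the chain rule.

With F(x, y) equal to the left-hand side minus the right, differentiate F term by term:
  d/dx[3e^(x)] = 3e^(x)
  d/dx[e^(y)] = y'·e^(y)
  d/dx[-12] = 0
Adding these up, d/dx[F] = 0 becomes
  (3e^(x)) + (e^(y))·y' = 0,
so isolating y',
  dy/dx = -(3e^(x))/(e^(y)) = -3e^(x - y)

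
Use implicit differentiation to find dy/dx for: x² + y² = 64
Differentiate the relation implicitly: treat y = y(x) and apply the chain rule, so every y-derivative picks up a y' = dy/dx factor.

With everything moved to the left-hand side, differentiate term by term:
  d/dx[x^2] = 2x
  d/dx[y^2] = 2y·y'
  d/dx[-64] = 0

Separating the contributions that come from x directly and those that come through y:
  without y':      2x
  multiplying y':  2y

so (2x) + (2y)·y' = 0, and therefore
  dy/dx = -(2x)/(2y) = -x/y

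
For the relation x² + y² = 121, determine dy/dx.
Differentiate both sides with respect to x, treating y as y(x). By the chain rule, any term containing y contributes a factor of y' = dy/dx when we differentiate it.

Move every term to one side and write the relation as F(x, y) = 0. Term by term,
  d/dx[x^2] = 2x
  d/dx[y^2] = 2y·y'
  d/dx[-121] = 0

The pieces without y' make up ∂F/∂x and the coefficient of y' is ∂F/∂y:
  ∂F/∂x = 2x,
  ∂F/∂y = 2y.

Since d/dx[F] = ∂F/∂x + (∂F/∂y)·y' = 0, solve for y':
  (∂F/∂y)·y' = -∂F/∂x
  dy/dx = -(∂F/∂x)/(∂F/∂y) = -(2x)/(2y) = -x/y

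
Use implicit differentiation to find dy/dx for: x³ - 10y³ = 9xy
Differentiate both sides with respect to x, treating y as y(x). By the chain rule, any term containing y contributes a factor of y' = dy/dx when we differentiate it.

Move every term to one side and write the relation as F(x, y) = 0. Term by term,
  d/dx[x^3] = 3x^2
  d/dx[-9xy] = -9x·y' - 9y
  d/dx[-10y^3] = -30y^2·y'

The pieces without y' make up ∂F/∂x and the coefficient of y' is ∂F/∂y:
  ∂F/∂x = 3x^2 - 9y,
  ∂F/∂y = -9x - 30y^2.

Since d/dx[F] = ∂F/∂x + (∂F/∂y)·y' = 0, solve for y':
  (∂F/∂y)·y' = -∂F/∂x
  dy/dx = -(∂F/∂x)/(∂F/∂y) = -(3x^2 - 9y)/(-9x - 30y^2) = (x^2 - 3y)/(3x + 10y^2)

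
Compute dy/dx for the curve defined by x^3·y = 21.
Apply d/dx to both sides, remembering that y depends on x. Each occurrence of y therefore brings in a y' = dy/dx via the chain rule.

With F(x, y) equal to the left-hand side minus the right, differentiate F term by term:
  d/dx[x^3y] = x^3·y' + 3x^2y
  d/dx[-21] = 0
Adding these up, d/dx[F] = 0 becomes
  (3x^2y) + (x^3)·y' = 0,
so isolating y',
  dy/dx = -(3x^2y)/(x^3) = -3y/x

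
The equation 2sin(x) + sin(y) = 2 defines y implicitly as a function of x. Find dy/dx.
Apply d/dx to both sides, remembering that y depends on x. Each occurrence of y therefore brings in a y' = dy/dx via the chain rule.

With F(x, y) equal to the left-hand side minus the right, differentiate F term by term:
  d/dx[2sin(x)] = 2cos(x)
  d/dx[sin(y)] = y'·cos(y)
  d/dx[-2] = 0
Adding these up, d/dx[F] = 0 becomes
  (2cos(x)) + (cos(y))·y' = 0,
so isolating y',
  dy/dx = -(2cos(x))/(cos(y)) = -2cos(x)/cos(y)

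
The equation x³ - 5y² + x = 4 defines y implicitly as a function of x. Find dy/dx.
Apply d/dx to both sides, remembering that y depends on x. Each occurrence of y therefore brings in a y' = dy/dx via the chain rule.

With F(x, y) equal to the left-hand side minus the right, differentiate F term by term:
  d/dx[x^3] = 3x^2
  d/dx[x] = 1
  d/dx[-5y^2] = -10y·y'
  d/dx[-4] = 0
Adding these up, d/dx[F] = 0 becomes
  (3x^2 + 1) + (-10y)·y' = 0,
so isolating y',
  dy/dx = -(3x^2 + 1)/(-10y) = (3x^2 + 1)/(10y)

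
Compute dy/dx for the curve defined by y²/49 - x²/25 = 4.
Differentiate both sides with respect to x, treating y as y(x). By the chain rule, any term containing y contributes a factor of y' = dy/dx when we differentiate it.

Move every term to one side and write the relation as F(x, y) = 0. Term by term,
  d/dx[-x^2/25] = -2x/25
  d/dx[y^2/49] = 2y·y'/49
  d/dx[-4] = 0

The pieces without y' make up ∂F/∂x and the coefficient of y' is ∂F/∂y:
  ∂F/∂x = -2x/25,
  ∂F/∂y = 2y/49.

Since d/dx[F] = ∂F/∂x + (∂F/∂y)·y' = 0, solve for y':
  (∂F/∂y)·y' = -∂F/∂x
  dy/dx = -(∂F/∂x)/(∂F/∂y) = -(-2x/25)/(2y/49) = 49x/(25y)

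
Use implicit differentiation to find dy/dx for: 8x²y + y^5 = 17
Apply d/dx to both sides, remembering that y depends on x. Each occurrence of y therefore brings in a y' = dy/dx via the chain rule.

With F(x, y) equal to the left-hand side minus the right, differentiate F term by term:
  d/dx[8x^2y] = 8x^2·y' + 16xy
  d/dx[y^5] = 5y^4·y'
  d/dx[-17] = 0
Adding these up, d/dx[F] = 0 becomes
  (16xy) + (8x^2 + 5y^4)·y' = 0,
so isolating y',
  dy/dx = -(16xy)/(8x^2 + 5y^4) = -16xy/(8x^2 + 5y^4)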